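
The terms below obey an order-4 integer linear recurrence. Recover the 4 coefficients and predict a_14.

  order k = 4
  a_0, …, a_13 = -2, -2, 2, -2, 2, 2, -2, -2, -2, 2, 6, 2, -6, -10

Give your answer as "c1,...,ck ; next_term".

  a_4 = 0·-2 + -1·2 + -1·-2 + -1·-2 = 2
  a_5 = 0·2 + -1·-2 + -1·2 + -1·-2 = 2
  a_6 = 0·2 + -1·2 + -1·-2 + -1·2 = -2
  a_7 = 0·-2 + -1·2 + -1·2 + -1·-2 = -2
  a_8 = 0·-2 + -1·-2 + -1·2 + -1·2 = -2
  a_9 = 0·-2 + -1·-2 + -1·-2 + -1·2 = 2
  a_10 = 0·2 + -1·-2 + -1·-2 + -1·-2 = 6
  a_11 = 0·6 + -1·2 + -1·-2 + -1·-2 = 2
  a_12 = 0·2 + -1·6 + -1·2 + -1·-2 = -6
  a_13 = 0·-6 + -1·2 + -1·6 + -1·2 = -10
  a_14 = 0·-10 + -1·-6 + -1·2 + -1·6 = -2

0,-1,-1,-1 ; -2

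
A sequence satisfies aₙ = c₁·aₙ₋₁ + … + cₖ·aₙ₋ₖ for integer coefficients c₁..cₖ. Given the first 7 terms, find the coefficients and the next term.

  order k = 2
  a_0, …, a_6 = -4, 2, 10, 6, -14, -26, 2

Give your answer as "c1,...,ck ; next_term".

  a_2 = 1·2 + -2·-4 = 10
  a_3 = 1·10 + -2·2 = 6
  a_4 = 1·6 + -2·10 = -14
  a_5 = 1·-14 + -2·6 = -26
  a_6 = 1·-26 + -2·-14 = 2
  a_7 = 1·2 + -2·-26 = 54

1,-2 ; 54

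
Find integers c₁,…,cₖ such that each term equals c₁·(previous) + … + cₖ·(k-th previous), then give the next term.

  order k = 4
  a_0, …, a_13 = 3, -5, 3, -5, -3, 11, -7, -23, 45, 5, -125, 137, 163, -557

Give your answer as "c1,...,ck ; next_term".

-1,-2,1,1 ; 243

  a_4 = -1·-5 + -2·3 + 1·-5 + 1·3 = -3
  a_5 = -1·-3 + -2·-5 + 1·3 + 1·-5 = 11
  a_6 = -1·11 + -2·-3 + 1·-5 + 1·3 = -7
  a_7 = -1·-7 + -2·11 + 1·-3 + 1·-5 = -23
  a_8 = -1·-23 + -2·-7 + 1·11 + 1·-3 = 45
  a_9 = -1·45 + -2·-23 + 1·-7 + 1·11 = 5
  a_10 = -1·5 + -2·45 + 1·-23 + 1·-7 = -125
  a_11 = -1·-125 + -2·5 + 1·45 + 1·-23 = 137
  a_12 = -1·137 + -2·-125 + 1·5 + 1·45 = 163
  a_13 = -1·163 + -2·137 + 1·-125 + 1·5 = -557
  a_14 = -1·-557 + -2·163 + 1·137 + 1·-125 = 243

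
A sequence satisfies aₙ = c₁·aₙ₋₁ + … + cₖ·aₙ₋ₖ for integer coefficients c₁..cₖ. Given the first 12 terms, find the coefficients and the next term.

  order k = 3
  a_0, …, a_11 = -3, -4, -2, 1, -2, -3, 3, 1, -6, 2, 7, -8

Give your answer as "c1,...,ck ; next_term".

0,-1,1 ; -5

  a_3 = 0·-2 + -1·-4 + 1·-3 = 1
  a_4 = 0·1 + -1·-2 + 1·-4 = -2
  a_5 = 0·-2 + -1·1 + 1·-2 = -3
  a_6 = 0·-3 + -1·-2 + 1·1 = 3
  a_7 = 0·3 + -1·-3 + 1·-2 = 1
  a_8 = 0·1 + -1·3 + 1·-3 = -6
  a_9 = 0·-6 + -1·1 + 1·3 = 2
  a_10 = 0·2 + -1·-6 + 1·1 = 7
  a_11 = 0·7 + -1·2 + 1·-6 = -8
  a_12 = 0·-8 + -1·7 + 1·2 = -5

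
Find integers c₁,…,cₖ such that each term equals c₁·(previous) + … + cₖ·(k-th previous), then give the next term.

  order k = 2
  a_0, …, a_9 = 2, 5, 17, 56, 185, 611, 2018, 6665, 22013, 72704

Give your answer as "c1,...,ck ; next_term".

  a_2 = 3·5 + 1·2 = 17
  a_3 = 3·17 + 1·5 = 56
  a_4 = 3·56 + 1·17 = 185
  a_5 = 3·185 + 1·56 = 611
  a_6 = 3·611 + 1·185 = 2018
  a_7 = 3·2018 + 1·611 = 6665
  a_8 = 3·6665 + 1·2018 = 22013
  a_9 = 3·22013 + 1·6665 = 72704
  a_10 = 3·72704 + 1·22013 = 240125

3,1 ; 240125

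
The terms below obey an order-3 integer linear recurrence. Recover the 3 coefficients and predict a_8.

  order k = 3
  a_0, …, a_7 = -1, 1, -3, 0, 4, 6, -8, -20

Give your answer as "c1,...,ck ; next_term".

0,-2,-2 ; 4

  a_3 = 0·-3 + -2·1 + -2·-1 = 0
  a_4 = 0·0 + -2·-3 + -2·1 = 4
  a_5 = 0·4 + -2·0 + -2·-3 = 6
  a_6 = 0·6 + -2·4 + -2·0 = -8
  a_7 = 0·-8 + -2·6 + -2·4 = -20
  a_8 = 0·-20 + -2·-8 + -2·6 = 4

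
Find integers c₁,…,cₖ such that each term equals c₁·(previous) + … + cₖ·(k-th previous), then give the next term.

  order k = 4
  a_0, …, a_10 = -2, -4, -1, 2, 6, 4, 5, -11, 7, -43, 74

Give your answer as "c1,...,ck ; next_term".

  a_4 = -1·2 + 2·-1 + -2·-4 + -1·-2 = 6
  a_5 = -1·6 + 2·2 + -2·-1 + -1·-4 = 4
  a_6 = -1·4 + 2·6 + -2·2 + -1·-1 = 5
  a_7 = -1·5 + 2·4 + -2·6 + -1·2 = -11
  a_8 = -1·-11 + 2·5 + -2·4 + -1·6 = 7
  a_9 = -1·7 + 2·-11 + -2·5 + -1·4 = -43
  a_10 = -1·-43 + 2·7 + -2·-11 + -1·5 = 74
  a_11 = -1·74 + 2·-43 + -2·7 + -1·-11 = -163

-1,2,-2,-1 ; -163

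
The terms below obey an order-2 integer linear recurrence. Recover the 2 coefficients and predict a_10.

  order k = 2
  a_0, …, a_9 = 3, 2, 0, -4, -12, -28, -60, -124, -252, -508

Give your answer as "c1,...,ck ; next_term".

  a_2 = 3·2 + -2·3 = 0
  a_3 = 3·0 + -2·2 = -4
  a_4 = 3·-4 + -2·0 = -12
  a_5 = 3·-12 + -2·-4 = -28
  a_6 = 3·-28 + -2·-12 = -60
  a_7 = 3·-60 + -2·-28 = -124
  a_8 = 3·-124 + -2·-60 = -252
  a_9 = 3·-252 + -2·-124 = -508
  a_10 = 3·-508 + -2·-252 = -1020

3,-2 ; -1020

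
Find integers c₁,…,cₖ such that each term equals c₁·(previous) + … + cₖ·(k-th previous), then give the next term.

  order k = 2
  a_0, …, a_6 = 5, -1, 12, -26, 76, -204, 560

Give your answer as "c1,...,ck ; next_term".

-2,2 ; -1528

  a_2 = -2·-1 + 2·5 = 12
  a_3 = -2·12 + 2·-1 = -26
  a_4 = -2·-26 + 2·12 = 76
  a_5 = -2·76 + 2·-26 = -204
  a_6 = -2·-204 + 2·76 = 560
  a_7 = -2·560 + 2·-204 = -1528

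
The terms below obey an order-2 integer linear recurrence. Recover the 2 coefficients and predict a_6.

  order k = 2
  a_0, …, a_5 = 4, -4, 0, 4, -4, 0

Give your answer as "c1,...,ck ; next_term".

-1,-1 ; 4

  a_2 = -1·-4 + -1·4 = 0
  a_3 = -1·0 + -1·-4 = 4
  a_4 = -1·4 + -1·0 = -4
  a_5 = -1·-4 + -1·4 = 0
  a_6 = -1·0 + -1·-4 = 4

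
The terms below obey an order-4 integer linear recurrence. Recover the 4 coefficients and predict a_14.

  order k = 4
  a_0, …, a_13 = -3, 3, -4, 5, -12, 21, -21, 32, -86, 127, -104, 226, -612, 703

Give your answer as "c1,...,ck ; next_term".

  a_4 = -1·5 + -2·-4 + -4·3 + 1·-3 = -12
  a_5 = -1·-12 + -2·5 + -4·-4 + 1·3 = 21
  a_6 = -1·21 + -2·-12 + -4·5 + 1·-4 = -21
  a_7 = -1·-21 + -2·21 + -4·-12 + 1·5 = 32
  a_8 = -1·32 + -2·-21 + -4·21 + 1·-12 = -86
  a_9 = -1·-86 + -2·32 + -4·-21 + 1·21 = 127
  a_10 = -1·127 + -2·-86 + -4·32 + 1·-21 = -104
  a_11 = -1·-104 + -2·127 + -4·-86 + 1·32 = 226
  a_12 = -1·226 + -2·-104 + -4·127 + 1·-86 = -612
  a_13 = -1·-612 + -2·226 + -4·-104 + 1·127 = 703
  a_14 = -1·703 + -2·-612 + -4·226 + 1·-104 = -487

-1,-2,-4,1 ; -487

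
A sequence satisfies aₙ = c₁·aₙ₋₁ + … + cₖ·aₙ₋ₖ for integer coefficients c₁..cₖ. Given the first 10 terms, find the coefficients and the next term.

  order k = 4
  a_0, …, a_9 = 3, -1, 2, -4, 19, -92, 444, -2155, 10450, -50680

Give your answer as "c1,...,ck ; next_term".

-4,4,-1,-2 ; 245787

  a_4 = -4·-4 + 4·2 + -1·-1 + -2·3 = 19
  a_5 = -4·19 + 4·-4 + -1·2 + -2·-1 = -92
  a_6 = -4·-92 + 4·19 + -1·-4 + -2·2 = 444
  a_7 = -4·444 + 4·-92 + -1·19 + -2·-4 = -2155
  a_8 = -4·-2155 + 4·444 + -1·-92 + -2·19 = 10450
  a_9 = -4·10450 + 4·-2155 + -1·444 + -2·-92 = -50680
  a_10 = -4·-50680 + 4·10450 + -1·-2155 + -2·444 = 245787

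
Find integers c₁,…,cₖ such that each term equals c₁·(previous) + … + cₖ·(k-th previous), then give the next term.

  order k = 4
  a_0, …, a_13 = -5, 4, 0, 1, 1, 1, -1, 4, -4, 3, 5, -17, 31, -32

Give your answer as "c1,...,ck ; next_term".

  a_4 = -2·1 + -1·0 + 2·4 + 1·-5 = 1
  a_5 = -2·1 + -1·1 + 2·0 + 1·4 = 1
  a_6 = -2·1 + -1·1 + 2·1 + 1·0 = -1
  a_7 = -2·-1 + -1·1 + 2·1 + 1·1 = 4
  a_8 = -2·4 + -1·-1 + 2·1 + 1·1 = -4
  a_9 = -2·-4 + -1·4 + 2·-1 + 1·1 = 3
  a_10 = -2·3 + -1·-4 + 2·4 + 1·-1 = 5
  a_11 = -2·5 + -1·3 + 2·-4 + 1·4 = -17
  a_12 = -2·-17 + -1·5 + 2·3 + 1·-4 = 31
  a_13 = -2·31 + -1·-17 + 2·5 + 1·3 = -32
  a_14 = -2·-32 + -1·31 + 2·-17 + 1·5 = 4

-2,-1,2,1 ; 4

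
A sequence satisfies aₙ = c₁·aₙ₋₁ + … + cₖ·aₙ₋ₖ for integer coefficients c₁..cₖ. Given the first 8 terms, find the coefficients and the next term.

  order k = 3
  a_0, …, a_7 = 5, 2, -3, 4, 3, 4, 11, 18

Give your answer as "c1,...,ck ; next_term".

  a_3 = 1·-3 + 1·2 + 1·5 = 4
  a_4 = 1·4 + 1·-3 + 1·2 = 3
  a_5 = 1·3 + 1·4 + 1·-3 = 4
  a_6 = 1·4 + 1·3 + 1·4 = 11
  a_7 = 1·11 + 1·4 + 1·3 = 18
  a_8 = 1·18 + 1·11 + 1·4 = 33

1,1,1 ; 33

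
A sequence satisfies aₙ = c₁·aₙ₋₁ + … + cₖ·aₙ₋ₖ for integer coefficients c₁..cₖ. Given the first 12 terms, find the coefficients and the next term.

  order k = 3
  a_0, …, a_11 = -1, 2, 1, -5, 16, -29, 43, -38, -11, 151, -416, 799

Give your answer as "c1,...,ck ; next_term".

-2,0,3 ; -1145

  a_3 = -2·1 + 0·2 + 3·-1 = -5
  a_4 = -2·-5 + 0·1 + 3·2 = 16
  a_5 = -2·16 + 0·-5 + 3·1 = -29
  a_6 = -2·-29 + 0·16 + 3·-5 = 43
  a_7 = -2·43 + 0·-29 + 3·16 = -38
  a_8 = -2·-38 + 0·43 + 3·-29 = -11
  a_9 = -2·-11 + 0·-38 + 3·43 = 151
  a_10 = -2·151 + 0·-11 + 3·-38 = -416
  a_11 = -2·-416 + 0·151 + 3·-11 = 799
  a_12 = -2·799 + 0·-416 + 3·151 = -1145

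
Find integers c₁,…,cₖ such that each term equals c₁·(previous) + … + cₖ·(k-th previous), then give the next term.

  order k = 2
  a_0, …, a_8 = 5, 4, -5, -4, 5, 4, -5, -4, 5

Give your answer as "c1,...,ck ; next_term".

  a_2 = 0·4 + -1·5 = -5
  a_3 = 0·-5 + -1·4 = -4
  a_4 = 0·-4 + -1·-5 = 5
  a_5 = 0·5 + -1·-4 = 4
  a_6 = 0·4 + -1·5 = -5
  a_7 = 0·-5 + -1·4 = -4
  a_8 = 0·-4 + -1·-5 = 5
  a_9 = 0·5 + -1·-4 = 4

0,-1 ; 4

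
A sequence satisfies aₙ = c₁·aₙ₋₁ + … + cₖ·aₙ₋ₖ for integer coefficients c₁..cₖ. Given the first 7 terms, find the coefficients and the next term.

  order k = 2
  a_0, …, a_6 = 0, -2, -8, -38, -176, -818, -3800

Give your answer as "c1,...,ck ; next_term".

4,3 ; -17654

  a_2 = 4·-2 + 3·0 = -8
  a_3 = 4·-8 + 3·-2 = -38
  a_4 = 4·-38 + 3·-8 = -176
  a_5 = 4·-176 + 3·-38 = -818
  a_6 = 4·-818 + 3·-176 = -3800
  a_7 = 4·-3800 + 3·-818 = -17654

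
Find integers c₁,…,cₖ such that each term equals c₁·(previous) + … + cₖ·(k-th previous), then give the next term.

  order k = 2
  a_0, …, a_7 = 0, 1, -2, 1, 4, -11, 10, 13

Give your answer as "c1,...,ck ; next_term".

-2,-3 ; -56

  a_2 = -2·1 + -3·0 = -2
  a_3 = -2·-2 + -3·1 = 1
  a_4 = -2·1 + -3·-2 = 4
  a_5 = -2·4 + -3·1 = -11
  a_6 = -2·-11 + -3·4 = 10
  a_7 = -2·10 + -3·-11 = 13
  a_8 = -2·13 + -3·10 = -56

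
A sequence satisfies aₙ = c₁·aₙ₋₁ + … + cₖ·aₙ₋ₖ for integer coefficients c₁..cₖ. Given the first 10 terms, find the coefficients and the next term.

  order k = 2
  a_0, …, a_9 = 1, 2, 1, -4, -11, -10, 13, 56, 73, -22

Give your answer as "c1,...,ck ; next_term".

2,-3 ; -263

  a_2 = 2·2 + -3·1 = 1
  a_3 = 2·1 + -3·2 = -4
  a_4 = 2·-4 + -3·1 = -11
  a_5 = 2·-11 + -3·-4 = -10
  a_6 = 2·-10 + -3·-11 = 13
  a_7 = 2·13 + -3·-10 = 56
  a_8 = 2·56 + -3·13 = 73
  a_9 = 2·73 + -3·56 = -22
  a_10 = 2·-22 + -3·73 = -263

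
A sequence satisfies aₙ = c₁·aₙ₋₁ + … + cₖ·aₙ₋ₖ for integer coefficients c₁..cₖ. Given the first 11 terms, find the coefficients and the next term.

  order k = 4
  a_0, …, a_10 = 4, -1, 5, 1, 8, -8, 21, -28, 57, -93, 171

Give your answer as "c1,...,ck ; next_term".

-1,1,0,1 ; -292

  a_4 = -1·1 + 1·5 + 0·-1 + 1·4 = 8
  a_5 = -1·8 + 1·1 + 0·5 + 1·-1 = -8
  a_6 = -1·-8 + 1·8 + 0·1 + 1·5 = 21
  a_7 = -1·21 + 1·-8 + 0·8 + 1·1 = -28
  a_8 = -1·-28 + 1·21 + 0·-8 + 1·8 = 57
  a_9 = -1·57 + 1·-28 + 0·21 + 1·-8 = -93
  a_10 = -1·-93 + 1·57 + 0·-28 + 1·21 = 171
  a_11 = -1·171 + 1·-93 + 0·57 + 1·-28 = -292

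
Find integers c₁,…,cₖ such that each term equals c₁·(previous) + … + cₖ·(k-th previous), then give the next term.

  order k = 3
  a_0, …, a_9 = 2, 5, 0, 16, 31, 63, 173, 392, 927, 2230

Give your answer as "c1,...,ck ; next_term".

1,2,3 ; 5260

  a_3 = 1·0 + 2·5 + 3·2 = 16
  a_4 = 1·16 + 2·0 + 3·5 = 31
  a_5 = 1·31 + 2·16 + 3·0 = 63
  a_6 = 1·63 + 2·31 + 3·16 = 173
  a_7 = 1·173 + 2·63 + 3·31 = 392
  a_8 = 1·392 + 2·173 + 3·63 = 927
  a_9 = 1·927 + 2·392 + 3·173 = 2230
  a_10 = 1·2230 + 2·927 + 3·392 = 5260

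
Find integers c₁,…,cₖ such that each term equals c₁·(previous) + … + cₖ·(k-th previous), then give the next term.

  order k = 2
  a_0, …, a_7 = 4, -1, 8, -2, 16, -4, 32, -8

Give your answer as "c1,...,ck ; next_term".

  a_2 = 0·-1 + 2·4 = 8
  a_3 = 0·8 + 2·-1 = -2
  a_4 = 0·-2 + 2·8 = 16
  a_5 = 0·16 + 2·-2 = -4
  a_6 = 0·-4 + 2·16 = 32
  a_7 = 0·32 + 2·-4 = -8
  a_8 = 0·-8 + 2·32 = 64

0,2 ; 64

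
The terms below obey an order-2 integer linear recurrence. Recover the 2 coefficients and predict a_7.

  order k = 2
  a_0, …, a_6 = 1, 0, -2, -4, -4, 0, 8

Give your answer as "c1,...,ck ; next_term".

  a_2 = 2·0 + -2·1 = -2
  a_3 = 2·-2 + -2·0 = -4
  a_4 = 2·-4 + -2·-2 = -4
  a_5 = 2·-4 + -2·-4 = 0
  a_6 = 2·0 + -2·-4 = 8
  a_7 = 2·8 + -2·0 = 16

2,-2 ; 16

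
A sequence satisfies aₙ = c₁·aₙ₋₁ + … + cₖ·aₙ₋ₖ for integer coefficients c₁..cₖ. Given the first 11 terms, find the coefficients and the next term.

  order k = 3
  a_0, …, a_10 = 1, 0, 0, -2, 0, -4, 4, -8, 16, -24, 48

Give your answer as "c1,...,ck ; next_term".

  a_3 = 0·0 + 2·0 + -2·1 = -2
  a_4 = 0·-2 + 2·0 + -2·0 = 0
  a_5 = 0·0 + 2·-2 + -2·0 = -4
  a_6 = 0·-4 + 2·0 + -2·-2 = 4
  a_7 = 0·4 + 2·-4 + -2·0 = -8
  a_8 = 0·-8 + 2·4 + -2·-4 = 16
  a_9 = 0·16 + 2·-8 + -2·4 = -24
  a_10 = 0·-24 + 2·16 + -2·-8 = 48
  a_11 = 0·48 + 2·-24 + -2·16 = -80

0,2,-2 ; -80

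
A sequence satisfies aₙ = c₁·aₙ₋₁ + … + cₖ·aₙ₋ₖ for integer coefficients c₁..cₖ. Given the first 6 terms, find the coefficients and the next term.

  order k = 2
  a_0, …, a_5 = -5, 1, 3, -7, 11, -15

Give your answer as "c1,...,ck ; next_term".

  a_2 = -2·1 + -1·-5 = 3
  a_3 = -2·3 + -1·1 = -7
  a_4 = -2·-7 + -1·3 = 11
  a_5 = -2·11 + -1·-7 = -15
  a_6 = -2·-15 + -1·11 = 19

-2,-1 ; 19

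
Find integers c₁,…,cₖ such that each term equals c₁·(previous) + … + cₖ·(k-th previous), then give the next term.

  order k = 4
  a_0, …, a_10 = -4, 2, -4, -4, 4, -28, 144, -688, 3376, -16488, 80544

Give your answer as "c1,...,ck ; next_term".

-4,4,-2,-2 ; -393504

  a_4 = -4·-4 + 4·-4 + -2·2 + -2·-4 = 4
  a_5 = -4·4 + 4·-4 + -2·-4 + -2·2 = -28
  a_6 = -4·-28 + 4·4 + -2·-4 + -2·-4 = 144
  a_7 = -4·144 + 4·-28 + -2·4 + -2·-4 = -688
  a_8 = -4·-688 + 4·144 + -2·-28 + -2·4 = 3376
  a_9 = -4·3376 + 4·-688 + -2·144 + -2·-28 = -16488
  a_10 = -4·-16488 + 4·3376 + -2·-688 + -2·144 = 80544
  a_11 = -4·80544 + 4·-16488 + -2·3376 + -2·-688 = -393504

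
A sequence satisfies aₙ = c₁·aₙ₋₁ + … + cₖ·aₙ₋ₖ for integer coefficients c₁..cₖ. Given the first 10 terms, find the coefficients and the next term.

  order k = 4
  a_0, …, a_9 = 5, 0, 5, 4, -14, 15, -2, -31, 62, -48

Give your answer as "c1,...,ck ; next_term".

  a_4 = -1·4 + -1·5 + 1·0 + -1·5 = -14
  a_5 = -1·-14 + -1·4 + 1·5 + -1·0 = 15
  a_6 = -1·15 + -1·-14 + 1·4 + -1·5 = -2
  a_7 = -1·-2 + -1·15 + 1·-14 + -1·4 = -31
  a_8 = -1·-31 + -1·-2 + 1·15 + -1·-14 = 62
  a_9 = -1·62 + -1·-31 + 1·-2 + -1·15 = -48
  a_10 = -1·-48 + -1·62 + 1·-31 + -1·-2 = -43

-1,-1,1,-1 ; -43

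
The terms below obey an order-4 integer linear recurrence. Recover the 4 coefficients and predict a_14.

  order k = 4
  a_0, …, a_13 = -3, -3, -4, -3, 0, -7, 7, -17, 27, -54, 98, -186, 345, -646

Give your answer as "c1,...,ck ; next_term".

-2,0,1,1 ; 1204

  a_4 = -2·-3 + 0·-4 + 1·-3 + 1·-3 = 0
  a_5 = -2·0 + 0·-3 + 1·-4 + 1·-3 = -7
  a_6 = -2·-7 + 0·0 + 1·-3 + 1·-4 = 7
  a_7 = -2·7 + 0·-7 + 1·0 + 1·-3 = -17
  a_8 = -2·-17 + 0·7 + 1·-7 + 1·0 = 27
  a_9 = -2·27 + 0·-17 + 1·7 + 1·-7 = -54
  a_10 = -2·-54 + 0·27 + 1·-17 + 1·7 = 98
  a_11 = -2·98 + 0·-54 + 1·27 + 1·-17 = -186
  a_12 = -2·-186 + 0·98 + 1·-54 + 1·27 = 345
  a_13 = -2·345 + 0·-186 + 1·98 + 1·-54 = -646
  a_14 = -2·-646 + 0·345 + 1·-186 + 1·98 = 1204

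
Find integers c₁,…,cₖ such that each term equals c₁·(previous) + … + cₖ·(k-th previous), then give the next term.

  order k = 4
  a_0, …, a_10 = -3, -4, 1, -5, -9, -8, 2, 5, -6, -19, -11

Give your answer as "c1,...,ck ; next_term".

  a_4 = 1·-5 + -1·1 + 0·-4 + 1·-3 = -9
  a_5 = 1·-9 + -1·-5 + 0·1 + 1·-4 = -8
  a_6 = 1·-8 + -1·-9 + 0·-5 + 1·1 = 2
  a_7 = 1·2 + -1·-8 + 0·-9 + 1·-5 = 5
  a_8 = 1·5 + -1·2 + 0·-8 + 1·-9 = -6
  a_9 = 1·-6 + -1·5 + 0·2 + 1·-8 = -19
  a_10 = 1·-19 + -1·-6 + 0·5 + 1·2 = -11
  a_11 = 1·-11 + -1·-19 + 0·-6 + 1·5 = 13

1,-1,0,1 ; 13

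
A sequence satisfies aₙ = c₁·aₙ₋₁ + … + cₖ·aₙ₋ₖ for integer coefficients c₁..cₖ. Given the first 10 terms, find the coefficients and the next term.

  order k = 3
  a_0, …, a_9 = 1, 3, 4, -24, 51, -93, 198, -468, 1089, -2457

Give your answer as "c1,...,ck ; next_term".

  a_3 = -3·4 + -3·3 + -3·1 = -24
  a_4 = -3·-24 + -3·4 + -3·3 = 51
  a_5 = -3·51 + -3·-24 + -3·4 = -93
  a_6 = -3·-93 + -3·51 + -3·-24 = 198
  a_7 = -3·198 + -3·-93 + -3·51 = -468
  a_8 = -3·-468 + -3·198 + -3·-93 = 1089
  a_9 = -3·1089 + -3·-468 + -3·198 = -2457
  a_10 = -3·-2457 + -3·1089 + -3·-468 = 5508

-3,-3,-3 ; 5508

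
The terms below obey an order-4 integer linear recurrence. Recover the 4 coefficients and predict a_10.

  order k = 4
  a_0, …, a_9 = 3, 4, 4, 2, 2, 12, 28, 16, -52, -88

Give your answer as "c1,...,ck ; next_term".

2,-4,2,2 ; 120

  a_4 = 2·2 + -4·4 + 2·4 + 2·3 = 2
  a_5 = 2·2 + -4·2 + 2·4 + 2·4 = 12
  a_6 = 2·12 + -4·2 + 2·2 + 2·4 = 28
  a_7 = 2·28 + -4·12 + 2·2 + 2·2 = 16
  a_8 = 2·16 + -4·28 + 2·12 + 2·2 = -52
  a_9 = 2·-52 + -4·16 + 2·28 + 2·12 = -88
  a_10 = 2·-88 + -4·-52 + 2·16 + 2·28 = 120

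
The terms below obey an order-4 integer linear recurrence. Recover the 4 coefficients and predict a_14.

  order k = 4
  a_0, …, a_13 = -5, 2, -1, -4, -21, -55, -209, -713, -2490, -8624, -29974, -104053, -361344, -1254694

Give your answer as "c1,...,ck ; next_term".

2,4,3,3 ; -4356845

  a_4 = 2·-4 + 4·-1 + 3·2 + 3·-5 = -21
  a_5 = 2·-21 + 4·-4 + 3·-1 + 3·2 = -55
  a_6 = 2·-55 + 4·-21 + 3·-4 + 3·-1 = -209
  a_7 = 2·-209 + 4·-55 + 3·-21 + 3·-4 = -713
  a_8 = 2·-713 + 4·-209 + 3·-55 + 3·-21 = -2490
  a_9 = 2·-2490 + 4·-713 + 3·-209 + 3·-55 = -8624
  a_10 = 2·-8624 + 4·-2490 + 3·-713 + 3·-209 = -29974
  a_11 = 2·-29974 + 4·-8624 + 3·-2490 + 3·-713 = -104053
  a_12 = 2·-104053 + 4·-29974 + 3·-8624 + 3·-2490 = -361344
  a_13 = 2·-361344 + 4·-104053 + 3·-29974 + 3·-8624 = -1254694
  a_14 = 2·-1254694 + 4·-361344 + 3·-104053 + 3·-29974 = -4356845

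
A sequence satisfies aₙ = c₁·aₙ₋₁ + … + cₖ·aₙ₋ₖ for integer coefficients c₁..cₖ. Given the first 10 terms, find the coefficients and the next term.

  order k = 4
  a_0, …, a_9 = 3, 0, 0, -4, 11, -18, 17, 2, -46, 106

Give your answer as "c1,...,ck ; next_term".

-2,-1,2,1 ; -145

  a_4 = -2·-4 + -1·0 + 2·0 + 1·3 = 11
  a_5 = -2·11 + -1·-4 + 2·0 + 1·0 = -18
  a_6 = -2·-18 + -1·11 + 2·-4 + 1·0 = 17
  a_7 = -2·17 + -1·-18 + 2·11 + 1·-4 = 2
  a_8 = -2·2 + -1·17 + 2·-18 + 1·11 = -46
  a_9 = -2·-46 + -1·2 + 2·17 + 1·-18 = 106
  a_10 = -2·106 + -1·-46 + 2·2 + 1·17 = -145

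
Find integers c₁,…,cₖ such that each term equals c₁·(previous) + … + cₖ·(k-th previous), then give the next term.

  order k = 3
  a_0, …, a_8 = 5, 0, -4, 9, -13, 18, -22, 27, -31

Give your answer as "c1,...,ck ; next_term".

  a_3 = -1·-4 + 1·0 + 1·5 = 9
  a_4 = -1·9 + 1·-4 + 1·0 = -13
  a_5 = -1·-13 + 1·9 + 1·-4 = 18
  a_6 = -1·18 + 1·-13 + 1·9 = -22
  a_7 = -1·-22 + 1·18 + 1·-13 = 27
  a_8 = -1·27 + 1·-22 + 1·18 = -31
  a_9 = -1·-31 + 1·27 + 1·-22 = 36

-1,1,1 ; 36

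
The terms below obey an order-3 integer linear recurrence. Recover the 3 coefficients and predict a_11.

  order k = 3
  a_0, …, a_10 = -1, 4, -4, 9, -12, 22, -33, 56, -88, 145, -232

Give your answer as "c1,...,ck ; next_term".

0,2,-1 ; 378

  a_3 = 0·-4 + 2·4 + -1·-1 = 9
  a_4 = 0·9 + 2·-4 + -1·4 = -12
  a_5 = 0·-12 + 2·9 + -1·-4 = 22
  a_6 = 0·22 + 2·-12 + -1·9 = -33
  a_7 = 0·-33 + 2·22 + -1·-12 = 56
  a_8 = 0·56 + 2·-33 + -1·22 = -88
  a_9 = 0·-88 + 2·56 + -1·-33 = 145
  a_10 = 0·145 + 2·-88 + -1·56 = -232
  a_11 = 0·-232 + 2·145 + -1·-88 = 378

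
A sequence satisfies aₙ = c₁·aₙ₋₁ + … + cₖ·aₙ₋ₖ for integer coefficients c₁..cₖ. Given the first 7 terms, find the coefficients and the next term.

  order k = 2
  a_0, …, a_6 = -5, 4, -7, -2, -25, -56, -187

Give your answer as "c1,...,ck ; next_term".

  a_2 = 2·4 + 3·-5 = -7
  a_3 = 2·-7 + 3·4 = -2
  a_4 = 2·-2 + 3·-7 = -25
  a_5 = 2·-25 + 3·-2 = -56
  a_6 = 2·-56 + 3·-25 = -187
  a_7 = 2·-187 + 3·-56 = -542

2,3 ; -542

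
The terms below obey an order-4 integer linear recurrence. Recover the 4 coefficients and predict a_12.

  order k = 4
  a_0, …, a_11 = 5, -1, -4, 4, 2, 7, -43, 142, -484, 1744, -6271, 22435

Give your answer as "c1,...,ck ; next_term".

  a_4 = -3·4 + 1·-4 + -3·-1 + 3·5 = 2
  a_5 = -3·2 + 1·4 + -3·-4 + 3·-1 = 7
  a_6 = -3·7 + 1·2 + -3·4 + 3·-4 = -43
  a_7 = -3·-43 + 1·7 + -3·2 + 3·4 = 142
  a_8 = -3·142 + 1·-43 + -3·7 + 3·2 = -484
  a_9 = -3·-484 + 1·142 + -3·-43 + 3·7 = 1744
  a_10 = -3·1744 + 1·-484 + -3·142 + 3·-43 = -6271
  a_11 = -3·-6271 + 1·1744 + -3·-484 + 3·142 = 22435
  a_12 = -3·22435 + 1·-6271 + -3·1744 + 3·-484 = -80260

-3,1,-3,3 ; -80260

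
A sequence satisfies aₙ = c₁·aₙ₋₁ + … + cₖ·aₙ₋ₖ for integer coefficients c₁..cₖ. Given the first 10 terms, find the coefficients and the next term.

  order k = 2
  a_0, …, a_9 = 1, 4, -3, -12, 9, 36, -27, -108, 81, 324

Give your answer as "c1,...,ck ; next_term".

  a_2 = 0·4 + -3·1 = -3
  a_3 = 0·-3 + -3·4 = -12
  a_4 = 0·-12 + -3·-3 = 9
  a_5 = 0·9 + -3·-12 = 36
  a_6 = 0·36 + -3·9 = -27
  a_7 = 0·-27 + -3·36 = -108
  a_8 = 0·-108 + -3·-27 = 81
  a_9 = 0·81 + -3·-108 = 324
  a_10 = 0·324 + -3·81 = -243

0,-3 ; -243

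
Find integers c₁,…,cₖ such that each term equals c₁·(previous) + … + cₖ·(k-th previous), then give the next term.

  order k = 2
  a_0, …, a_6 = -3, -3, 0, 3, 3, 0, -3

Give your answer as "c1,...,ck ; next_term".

  a_2 = 1·-3 + -1·-3 = 0
  a_3 = 1·0 + -1·-3 = 3
  a_4 = 1·3 + -1·0 = 3
  a_5 = 1·3 + -1·3 = 0
  a_6 = 1·0 + -1·3 = -3
  a_7 = 1·-3 + -1·0 = -3

1,-1 ; -3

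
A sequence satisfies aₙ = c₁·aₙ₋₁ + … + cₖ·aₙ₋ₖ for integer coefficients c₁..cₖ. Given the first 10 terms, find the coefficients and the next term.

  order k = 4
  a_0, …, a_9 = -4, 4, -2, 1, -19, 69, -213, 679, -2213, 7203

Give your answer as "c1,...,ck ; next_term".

  a_4 = -3·1 + 0·-2 + -2·4 + 2·-4 = -19
  a_5 = -3·-19 + 0·1 + -2·-2 + 2·4 = 69
  a_6 = -3·69 + 0·-19 + -2·1 + 2·-2 = -213
  a_7 = -3·-213 + 0·69 + -2·-19 + 2·1 = 679
  a_8 = -3·679 + 0·-213 + -2·69 + 2·-19 = -2213
  a_9 = -3·-2213 + 0·679 + -2·-213 + 2·69 = 7203
  a_10 = -3·7203 + 0·-2213 + -2·679 + 2·-213 = -23393

-3,0,-2,2 ; -23393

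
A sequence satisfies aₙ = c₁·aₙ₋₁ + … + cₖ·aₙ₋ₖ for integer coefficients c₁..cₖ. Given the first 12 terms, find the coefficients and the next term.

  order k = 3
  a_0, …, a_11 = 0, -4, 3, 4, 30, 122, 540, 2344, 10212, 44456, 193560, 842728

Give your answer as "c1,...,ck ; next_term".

4,2,-2 ; 3669120

  a_3 = 4·3 + 2·-4 + -2·0 = 4
  a_4 = 4·4 + 2·3 + -2·-4 = 30
  a_5 = 4·30 + 2·4 + -2·3 = 122
  a_6 = 4·122 + 2·30 + -2·4 = 540
  a_7 = 4·540 + 2·122 + -2·30 = 2344
  a_8 = 4·2344 + 2·540 + -2·122 = 10212
  a_9 = 4·10212 + 2·2344 + -2·540 = 44456
  a_10 = 4·44456 + 2·10212 + -2·2344 = 193560
  a_11 = 4·193560 + 2·44456 + -2·10212 = 842728
  a_12 = 4·842728 + 2·193560 + -2·44456 = 3669120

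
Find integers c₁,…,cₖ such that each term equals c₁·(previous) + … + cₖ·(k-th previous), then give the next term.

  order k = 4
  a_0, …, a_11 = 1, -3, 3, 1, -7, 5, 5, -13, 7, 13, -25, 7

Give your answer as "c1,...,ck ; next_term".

0,-1,1,-1 ; 31

  a_4 = 0·1 + -1·3 + 1·-3 + -1·1 = -7
  a_5 = 0·-7 + -1·1 + 1·3 + -1·-3 = 5
  a_6 = 0·5 + -1·-7 + 1·1 + -1·3 = 5
  a_7 = 0·5 + -1·5 + 1·-7 + -1·1 = -13
  a_8 = 0·-13 + -1·5 + 1·5 + -1·-7 = 7
  a_9 = 0·7 + -1·-13 + 1·5 + -1·5 = 13
  a_10 = 0·13 + -1·7 + 1·-13 + -1·5 = -25
  a_11 = 0·-25 + -1·13 + 1·7 + -1·-13 = 7
  a_12 = 0·7 + -1·-25 + 1·13 + -1·7 = 31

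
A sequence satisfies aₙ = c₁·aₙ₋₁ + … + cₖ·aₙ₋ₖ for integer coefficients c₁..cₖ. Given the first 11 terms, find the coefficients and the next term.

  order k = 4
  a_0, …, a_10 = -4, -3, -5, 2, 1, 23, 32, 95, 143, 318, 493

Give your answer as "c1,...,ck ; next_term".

  a_4 = 1·2 + 3·-5 + -2·-3 + -2·-4 = 1
  a_5 = 1·1 + 3·2 + -2·-5 + -2·-3 = 23
  a_6 = 1·23 + 3·1 + -2·2 + -2·-5 = 32
  a_7 = 1·32 + 3·23 + -2·1 + -2·2 = 95
  a_8 = 1·95 + 3·32 + -2·23 + -2·1 = 143
  a_9 = 1·143 + 3·95 + -2·32 + -2·23 = 318
  a_10 = 1·318 + 3·143 + -2·95 + -2·32 = 493
  a_11 = 1·493 + 3·318 + -2·143 + -2·95 = 971

1,3,-2,-2 ; 971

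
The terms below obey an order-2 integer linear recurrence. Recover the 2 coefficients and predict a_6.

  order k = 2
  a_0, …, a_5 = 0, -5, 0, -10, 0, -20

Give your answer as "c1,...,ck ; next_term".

0,2 ; 0

  a_2 = 0·-5 + 2·0 = 0
  a_3 = 0·0 + 2·-5 = -10
  a_4 = 0·-10 + 2·0 = 0
  a_5 = 0·0 + 2·-10 = -20
  a_6 = 0·-20 + 2·0 = 0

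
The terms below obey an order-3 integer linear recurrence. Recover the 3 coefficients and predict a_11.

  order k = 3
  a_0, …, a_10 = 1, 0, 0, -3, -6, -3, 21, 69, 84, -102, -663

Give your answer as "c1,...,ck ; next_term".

  a_3 = 2·0 + -3·0 + -3·1 = -3
  a_4 = 2·-3 + -3·0 + -3·0 = -6
  a_5 = 2·-6 + -3·-3 + -3·0 = -3
  a_6 = 2·-3 + -3·-6 + -3·-3 = 21
  a_7 = 2·21 + -3·-3 + -3·-6 = 69
  a_8 = 2·69 + -3·21 + -3·-3 = 84
  a_9 = 2·84 + -3·69 + -3·21 = -102
  a_10 = 2·-102 + -3·84 + -3·69 = -663
  a_11 = 2·-663 + -3·-102 + -3·84 = -1272

2,-3,-3 ; -1272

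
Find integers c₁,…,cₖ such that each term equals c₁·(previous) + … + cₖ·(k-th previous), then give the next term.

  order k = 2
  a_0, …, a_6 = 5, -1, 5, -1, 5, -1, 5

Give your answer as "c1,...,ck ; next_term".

  a_2 = 0·-1 + 1·5 = 5
  a_3 = 0·5 + 1·-1 = -1
  a_4 = 0·-1 + 1·5 = 5
  a_5 = 0·5 + 1·-1 = -1
  a_6 = 0·-1 + 1·5 = 5
  a_7 = 0·5 + 1·-1 = -1

0,1 ; -1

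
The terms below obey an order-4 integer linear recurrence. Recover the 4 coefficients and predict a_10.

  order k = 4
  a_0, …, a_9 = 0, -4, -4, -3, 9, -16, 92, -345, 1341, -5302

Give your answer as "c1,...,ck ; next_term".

  a_4 = -3·-3 + 3·-4 + -3·-4 + -2·0 = 9
  a_5 = -3·9 + 3·-3 + -3·-4 + -2·-4 = -16
  a_6 = -3·-16 + 3·9 + -3·-3 + -2·-4 = 92
  a_7 = -3·92 + 3·-16 + -3·9 + -2·-3 = -345
  a_8 = -3·-345 + 3·92 + -3·-16 + -2·9 = 1341
  a_9 = -3·1341 + 3·-345 + -3·92 + -2·-16 = -5302
  a_10 = -3·-5302 + 3·1341 + -3·-345 + -2·92 = 20780

-3,3,-3,-2 ; 20780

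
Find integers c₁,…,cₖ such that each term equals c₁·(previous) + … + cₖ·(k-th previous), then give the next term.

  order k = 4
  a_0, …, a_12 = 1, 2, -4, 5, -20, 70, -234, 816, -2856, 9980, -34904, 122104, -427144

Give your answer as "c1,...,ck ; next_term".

  a_4 = -4·5 + -2·-4 + -2·2 + -4·1 = -20
  a_5 = -4·-20 + -2·5 + -2·-4 + -4·2 = 70
  a_6 = -4·70 + -2·-20 + -2·5 + -4·-4 = -234
  a_7 = -4·-234 + -2·70 + -2·-20 + -4·5 = 816
  a_8 = -4·816 + -2·-234 + -2·70 + -4·-20 = -2856
  a_9 = -4·-2856 + -2·816 + -2·-234 + -4·70 = 9980
  a_10 = -4·9980 + -2·-2856 + -2·816 + -4·-234 = -34904
  a_11 = -4·-34904 + -2·9980 + -2·-2856 + -4·816 = 122104
  a_12 = -4·122104 + -2·-34904 + -2·9980 + -4·-2856 = -427144
  a_13 = -4·-427144 + -2·122104 + -2·-34904 + -4·9980 = 1494256

-4,-2,-2,-4 ; 1494256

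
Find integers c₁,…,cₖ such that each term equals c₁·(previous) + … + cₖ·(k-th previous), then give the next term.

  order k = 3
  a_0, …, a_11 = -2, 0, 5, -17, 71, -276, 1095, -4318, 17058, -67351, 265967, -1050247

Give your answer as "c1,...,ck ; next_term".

-3,4,1 ; 4147258

  a_3 = -3·5 + 4·0 + 1·-2 = -17
  a_4 = -3·-17 + 4·5 + 1·0 = 71
  a_5 = -3·71 + 4·-17 + 1·5 = -276
  a_6 = -3·-276 + 4·71 + 1·-17 = 1095
  a_7 = -3·1095 + 4·-276 + 1·71 = -4318
  a_8 = -3·-4318 + 4·1095 + 1·-276 = 17058
  a_9 = -3·17058 + 4·-4318 + 1·1095 = -67351
  a_10 = -3·-67351 + 4·17058 + 1·-4318 = 265967
  a_11 = -3·265967 + 4·-67351 + 1·17058 = -1050247
  a_12 = -3·-1050247 + 4·265967 + 1·-67351 = 4147258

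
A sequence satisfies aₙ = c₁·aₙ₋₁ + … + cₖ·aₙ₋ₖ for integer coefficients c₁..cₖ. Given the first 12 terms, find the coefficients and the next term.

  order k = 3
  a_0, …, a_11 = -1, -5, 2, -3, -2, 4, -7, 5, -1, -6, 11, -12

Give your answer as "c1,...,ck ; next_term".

-1,0,1 ; 6

  a_3 = -1·2 + 0·-5 + 1·-1 = -3
  a_4 = -1·-3 + 0·2 + 1·-5 = -2
  a_5 = -1·-2 + 0·-3 + 1·2 = 4
  a_6 = -1·4 + 0·-2 + 1·-3 = -7
  a_7 = -1·-7 + 0·4 + 1·-2 = 5
  a_8 = -1·5 + 0·-7 + 1·4 = -1
  a_9 = -1·-1 + 0·5 + 1·-7 = -6
  a_10 = -1·-6 + 0·-1 + 1·5 = 11
  a_11 = -1·11 + 0·-6 + 1·-1 = -12
  a_12 = -1·-12 + 0·11 + 1·-6 = 6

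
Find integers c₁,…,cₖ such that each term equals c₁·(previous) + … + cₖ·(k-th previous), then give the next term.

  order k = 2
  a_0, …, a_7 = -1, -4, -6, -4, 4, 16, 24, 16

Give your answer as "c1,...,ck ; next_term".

  a_2 = 2·-4 + -2·-1 = -6
  a_3 = 2·-6 + -2·-4 = -4
  a_4 = 2·-4 + -2·-6 = 4
  a_5 = 2·4 + -2·-4 = 16
  a_6 = 2·16 + -2·4 = 24
  a_7 = 2·24 + -2·16 = 16
  a_8 = 2·16 + -2·24 = -16

2,-2 ; -16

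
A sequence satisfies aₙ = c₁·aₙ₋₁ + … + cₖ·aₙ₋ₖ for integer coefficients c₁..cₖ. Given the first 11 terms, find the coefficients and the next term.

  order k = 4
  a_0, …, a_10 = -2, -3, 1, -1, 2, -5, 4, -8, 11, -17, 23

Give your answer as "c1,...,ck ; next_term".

  a_4 = 0·-1 + 1·1 + -1·-3 + 1·-2 = 2
  a_5 = 0·2 + 1·-1 + -1·1 + 1·-3 = -5
  a_6 = 0·-5 + 1·2 + -1·-1 + 1·1 = 4
  a_7 = 0·4 + 1·-5 + -1·2 + 1·-1 = -8
  a_8 = 0·-8 + 1·4 + -1·-5 + 1·2 = 11
  a_9 = 0·11 + 1·-8 + -1·4 + 1·-5 = -17
  a_10 = 0·-17 + 1·11 + -1·-8 + 1·4 = 23
  a_11 = 0·23 + 1·-17 + -1·11 + 1·-8 = -36

0,1,-1,1 ; -36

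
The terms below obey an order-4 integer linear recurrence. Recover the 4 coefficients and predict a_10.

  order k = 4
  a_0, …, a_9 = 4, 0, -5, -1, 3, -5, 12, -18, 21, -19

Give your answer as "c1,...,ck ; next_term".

  a_4 = -2·-1 + -1·-5 + 0·0 + -1·4 = 3
  a_5 = -2·3 + -1·-1 + 0·-5 + -1·0 = -5
  a_6 = -2·-5 + -1·3 + 0·-1 + -1·-5 = 12
  a_7 = -2·12 + -1·-5 + 0·3 + -1·-1 = -18
  a_8 = -2·-18 + -1·12 + 0·-5 + -1·3 = 21
  a_9 = -2·21 + -1·-18 + 0·12 + -1·-5 = -19
  a_10 = -2·-19 + -1·21 + 0·-18 + -1·12 = 5

-2,-1,0,-1 ; 5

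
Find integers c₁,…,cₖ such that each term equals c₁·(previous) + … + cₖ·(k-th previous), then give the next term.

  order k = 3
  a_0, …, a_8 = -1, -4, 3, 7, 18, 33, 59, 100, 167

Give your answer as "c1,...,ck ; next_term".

2,0,-1 ; 275

  a_3 = 2·3 + 0·-4 + -1·-1 = 7
  a_4 = 2·7 + 0·3 + -1·-4 = 18
  a_5 = 2·18 + 0·7 + -1·3 = 33
  a_6 = 2·33 + 0·18 + -1·7 = 59
  a_7 = 2·59 + 0·33 + -1·18 = 100
  a_8 = 2·100 + 0·59 + -1·33 = 167
  a_9 = 2·167 + 0·100 + -1·59 = 275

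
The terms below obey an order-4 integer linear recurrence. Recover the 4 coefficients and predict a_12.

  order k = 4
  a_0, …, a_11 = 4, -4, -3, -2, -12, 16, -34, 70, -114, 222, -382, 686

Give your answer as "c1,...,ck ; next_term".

-1,2,0,-2 ; -1222

  a_4 = -1·-2 + 2·-3 + 0·-4 + -2·4 = -12
  a_5 = -1·-12 + 2·-2 + 0·-3 + -2·-4 = 16
  a_6 = -1·16 + 2·-12 + 0·-2 + -2·-3 = -34
  a_7 = -1·-34 + 2·16 + 0·-12 + -2·-2 = 70
  a_8 = -1·70 + 2·-34 + 0·16 + -2·-12 = -114
  a_9 = -1·-114 + 2·70 + 0·-34 + -2·16 = 222
  a_10 = -1·222 + 2·-114 + 0·70 + -2·-34 = -382
  a_11 = -1·-382 + 2·222 + 0·-114 + -2·70 = 686
  a_12 = -1·686 + 2·-382 + 0·222 + -2·-114 = -1222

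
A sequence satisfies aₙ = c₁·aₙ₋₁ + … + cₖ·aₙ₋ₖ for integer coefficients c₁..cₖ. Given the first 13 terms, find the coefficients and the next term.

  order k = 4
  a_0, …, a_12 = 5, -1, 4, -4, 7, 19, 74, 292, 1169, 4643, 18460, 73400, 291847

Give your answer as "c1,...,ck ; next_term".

3,3,3,2 ; 1160407

  a_4 = 3·-4 + 3·4 + 3·-1 + 2·5 = 7
  a_5 = 3·7 + 3·-4 + 3·4 + 2·-1 = 19
  a_6 = 3·19 + 3·7 + 3·-4 + 2·4 = 74
  a_7 = 3·74 + 3·19 + 3·7 + 2·-4 = 292
  a_8 = 3·292 + 3·74 + 3·19 + 2·7 = 1169
  a_9 = 3·1169 + 3·292 + 3·74 + 2·19 = 4643
  a_10 = 3·4643 + 3·1169 + 3·292 + 2·74 = 18460
  a_11 = 3·18460 + 3·4643 + 3·1169 + 2·292 = 73400
  a_12 = 3·73400 + 3·18460 + 3·4643 + 2·1169 = 291847
  a_13 = 3·291847 + 3·73400 + 3·18460 + 2·4643 = 1160407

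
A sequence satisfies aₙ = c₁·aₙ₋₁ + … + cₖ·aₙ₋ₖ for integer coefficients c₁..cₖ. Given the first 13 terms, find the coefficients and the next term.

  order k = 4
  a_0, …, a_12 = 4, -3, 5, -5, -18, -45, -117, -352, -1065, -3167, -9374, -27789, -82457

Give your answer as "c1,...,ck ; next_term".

3,-1,2,2 ; -244664

  a_4 = 3·-5 + -1·5 + 2·-3 + 2·4 = -18
  a_5 = 3·-18 + -1·-5 + 2·5 + 2·-3 = -45
  a_6 = 3·-45 + -1·-18 + 2·-5 + 2·5 = -117
  a_7 = 3·-117 + -1·-45 + 2·-18 + 2·-5 = -352
  a_8 = 3·-352 + -1·-117 + 2·-45 + 2·-18 = -1065
  a_9 = 3·-1065 + -1·-352 + 2·-117 + 2·-45 = -3167
  a_10 = 3·-3167 + -1·-1065 + 2·-352 + 2·-117 = -9374
  a_11 = 3·-9374 + -1·-3167 + 2·-1065 + 2·-352 = -27789
  a_12 = 3·-27789 + -1·-9374 + 2·-3167 + 2·-1065 = -82457
  a_13 = 3·-82457 + -1·-27789 + 2·-9374 + 2·-3167 = -244664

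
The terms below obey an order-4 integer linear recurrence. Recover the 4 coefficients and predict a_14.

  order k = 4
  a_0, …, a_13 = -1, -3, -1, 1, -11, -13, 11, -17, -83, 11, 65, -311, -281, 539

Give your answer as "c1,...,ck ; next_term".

0,-1,3,3 ; -457

  a_4 = 0·1 + -1·-1 + 3·-3 + 3·-1 = -11
  a_5 = 0·-11 + -1·1 + 3·-1 + 3·-3 = -13
  a_6 = 0·-13 + -1·-11 + 3·1 + 3·-1 = 11
  a_7 = 0·11 + -1·-13 + 3·-11 + 3·1 = -17
  a_8 = 0·-17 + -1·11 + 3·-13 + 3·-11 = -83
  a_9 = 0·-83 + -1·-17 + 3·11 + 3·-13 = 11
  a_10 = 0·11 + -1·-83 + 3·-17 + 3·11 = 65
  a_11 = 0·65 + -1·11 + 3·-83 + 3·-17 = -311
  a_12 = 0·-311 + -1·65 + 3·11 + 3·-83 = -281
  a_13 = 0·-281 + -1·-311 + 3·65 + 3·11 = 539
  a_14 = 0·539 + -1·-281 + 3·-311 + 3·65 = -457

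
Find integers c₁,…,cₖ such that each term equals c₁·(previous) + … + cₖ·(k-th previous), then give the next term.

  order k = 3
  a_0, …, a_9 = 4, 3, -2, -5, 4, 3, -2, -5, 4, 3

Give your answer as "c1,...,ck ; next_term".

-1,-1,-1 ; -2

  a_3 = -1·-2 + -1·3 + -1·4 = -5
  a_4 = -1·-5 + -1·-2 + -1·3 = 4
  a_5 = -1·4 + -1·-5 + -1·-2 = 3
  a_6 = -1·3 + -1·4 + -1·-5 = -2
  a_7 = -1·-2 + -1·3 + -1·4 = -5
  a_8 = -1·-5 + -1·-2 + -1·3 = 4
  a_9 = -1·4 + -1·-5 + -1·-2 = 3
  a_10 = -1·3 + -1·4 + -1·-5 = -2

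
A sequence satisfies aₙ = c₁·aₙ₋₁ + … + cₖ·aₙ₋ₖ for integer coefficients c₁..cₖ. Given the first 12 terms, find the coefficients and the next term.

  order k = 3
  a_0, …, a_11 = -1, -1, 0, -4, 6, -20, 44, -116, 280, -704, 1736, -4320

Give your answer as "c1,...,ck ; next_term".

  a_3 = -2·0 + 2·-1 + 2·-1 = -4
  a_4 = -2·-4 + 2·0 + 2·-1 = 6
  a_5 = -2·6 + 2·-4 + 2·0 = -20
  a_6 = -2·-20 + 2·6 + 2·-4 = 44
  a_7 = -2·44 + 2·-20 + 2·6 = -116
  a_8 = -2·-116 + 2·44 + 2·-20 = 280
  a_9 = -2·280 + 2·-116 + 2·44 = -704
  a_10 = -2·-704 + 2·280 + 2·-116 = 1736
  a_11 = -2·1736 + 2·-704 + 2·280 = -4320
  a_12 = -2·-4320 + 2·1736 + 2·-704 = 10704

-2,2,2 ; 10704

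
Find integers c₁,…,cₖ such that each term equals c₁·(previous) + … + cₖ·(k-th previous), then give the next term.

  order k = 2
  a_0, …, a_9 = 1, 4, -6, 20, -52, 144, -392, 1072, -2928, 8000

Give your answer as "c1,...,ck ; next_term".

-2,2 ; -21856

  a_2 = -2·4 + 2·1 = -6
  a_3 = -2·-6 + 2·4 = 20
  a_4 = -2·20 + 2·-6 = -52
  a_5 = -2·-52 + 2·20 = 144
  a_6 = -2·144 + 2·-52 = -392
  a_7 = -2·-392 + 2·144 = 1072
  a_8 = -2·1072 + 2·-392 = -2928
  a_9 = -2·-2928 + 2·1072 = 8000
  a_10 = -2·8000 + 2·-2928 = -21856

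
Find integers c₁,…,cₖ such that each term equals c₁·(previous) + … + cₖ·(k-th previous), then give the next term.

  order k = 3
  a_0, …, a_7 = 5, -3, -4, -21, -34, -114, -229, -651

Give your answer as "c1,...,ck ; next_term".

  a_3 = 1·-4 + 4·-3 + -1·5 = -21
  a_4 = 1·-21 + 4·-4 + -1·-3 = -34
  a_5 = 1·-34 + 4·-21 + -1·-4 = -114
  a_6 = 1·-114 + 4·-34 + -1·-21 = -229
  a_7 = 1·-229 + 4·-114 + -1·-34 = -651
  a_8 = 1·-651 + 4·-229 + -1·-114 = -1453

1,4,-1 ; -1453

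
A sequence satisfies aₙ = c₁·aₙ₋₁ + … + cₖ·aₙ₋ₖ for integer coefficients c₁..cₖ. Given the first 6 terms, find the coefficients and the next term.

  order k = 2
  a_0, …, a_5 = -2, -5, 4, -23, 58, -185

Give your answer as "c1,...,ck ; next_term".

-2,3 ; 544

  a_2 = -2·-5 + 3·-2 = 4
  a_3 = -2·4 + 3·-5 = -23
  a_4 = -2·-23 + 3·4 = 58
  a_5 = -2·58 + 3·-23 = -185
  a_6 = -2·-185 + 3·58 = 544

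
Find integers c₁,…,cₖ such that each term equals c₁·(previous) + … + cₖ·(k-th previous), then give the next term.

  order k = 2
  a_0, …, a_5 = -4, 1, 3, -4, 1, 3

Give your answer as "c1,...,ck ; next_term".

  a_2 = -1·1 + -1·-4 = 3
  a_3 = -1·3 + -1·1 = -4
  a_4 = -1·-4 + -1·3 = 1
  a_5 = -1·1 + -1·-4 = 3
  a_6 = -1·3 + -1·1 = -4

-1,-1 ; -4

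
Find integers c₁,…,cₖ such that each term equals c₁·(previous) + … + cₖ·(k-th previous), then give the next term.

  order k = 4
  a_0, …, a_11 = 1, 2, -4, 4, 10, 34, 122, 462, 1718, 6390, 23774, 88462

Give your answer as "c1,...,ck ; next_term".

3,2,2,2 ; 329150

  a_4 = 3·4 + 2·-4 + 2·2 + 2·1 = 10
  a_5 = 3·10 + 2·4 + 2·-4 + 2·2 = 34
  a_6 = 3·34 + 2·10 + 2·4 + 2·-4 = 122
  a_7 = 3·122 + 2·34 + 2·10 + 2·4 = 462
  a_8 = 3·462 + 2·122 + 2·34 + 2·10 = 1718
  a_9 = 3·1718 + 2·462 + 2·122 + 2·34 = 6390
  a_10 = 3·6390 + 2·1718 + 2·462 + 2·122 = 23774
  a_11 = 3·23774 + 2·6390 + 2·1718 + 2·462 = 88462
  a_12 = 3·88462 + 2·23774 + 2·6390 + 2·1718 = 329150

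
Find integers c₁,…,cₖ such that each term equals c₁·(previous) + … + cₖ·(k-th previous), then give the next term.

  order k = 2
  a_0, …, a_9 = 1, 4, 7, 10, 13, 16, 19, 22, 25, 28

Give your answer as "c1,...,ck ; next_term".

2,-1 ; 31

  a_2 = 2·4 + -1·1 = 7
  a_3 = 2·7 + -1·4 = 10
  a_4 = 2·10 + -1·7 = 13
  a_5 = 2·13 + -1·10 = 16
  a_6 = 2·16 + -1·13 = 19
  a_7 = 2·19 + -1·16 = 22
  a_8 = 2·22 + -1·19 = 25
  a_9 = 2·25 + -1·22 = 28
  a_10 = 2·28 + -1·25 = 31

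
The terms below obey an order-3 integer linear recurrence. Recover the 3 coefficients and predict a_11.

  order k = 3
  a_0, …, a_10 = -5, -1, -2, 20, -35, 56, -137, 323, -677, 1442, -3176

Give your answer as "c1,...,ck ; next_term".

-2,-1,-3 ; 6941

  a_3 = -2·-2 + -1·-1 + -3·-5 = 20
  a_4 = -2·20 + -1·-2 + -3·-1 = -35
  a_5 = -2·-35 + -1·20 + -3·-2 = 56
  a_6 = -2·56 + -1·-35 + -3·20 = -137
  a_7 = -2·-137 + -1·56 + -3·-35 = 323
  a_8 = -2·323 + -1·-137 + -3·56 = -677
  a_9 = -2·-677 + -1·323 + -3·-137 = 1442
  a_10 = -2·1442 + -1·-677 + -3·323 = -3176
  a_11 = -2·-3176 + -1·1442 + -3·-677 = 6941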